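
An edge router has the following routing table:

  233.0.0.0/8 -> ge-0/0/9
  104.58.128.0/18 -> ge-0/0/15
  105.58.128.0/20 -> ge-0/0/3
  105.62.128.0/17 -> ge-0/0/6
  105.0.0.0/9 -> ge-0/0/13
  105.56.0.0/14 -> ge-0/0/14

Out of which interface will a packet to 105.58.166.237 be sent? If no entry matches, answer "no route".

Routes whose prefix contains 105.58.166.237:
  105.0.0.0/9 (105.0.0.0 - 105.127.255.255) -> ge-0/0/13
  105.56.0.0/14 (105.56.0.0 - 105.59.255.255) -> ge-0/0/14
More-specific entries that do NOT match:
  105.58.128.0/20 (105.58.128.0 - 105.58.143.255) does not contain 105.58.166.237
  104.58.128.0/18 (104.58.128.0 - 104.58.191.255) does not contain 105.58.166.237
  105.62.128.0/17 (105.62.128.0 - 105.62.255.255) does not contain 105.58.166.237
Longest matching prefix is /14 -> interface ge-0/0/14.

ge-0/0/14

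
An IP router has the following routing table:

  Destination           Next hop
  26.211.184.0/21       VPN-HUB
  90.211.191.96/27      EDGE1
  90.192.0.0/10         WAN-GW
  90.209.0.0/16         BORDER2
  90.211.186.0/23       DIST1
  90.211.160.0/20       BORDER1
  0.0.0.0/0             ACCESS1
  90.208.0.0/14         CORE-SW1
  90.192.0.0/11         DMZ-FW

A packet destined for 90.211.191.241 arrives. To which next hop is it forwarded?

Routes whose prefix contains 90.211.191.241:
  0.0.0.0/0 (default, matches everything) -> ACCESS1
  90.192.0.0/10 (90.192.0.0 - 90.255.255.255) -> WAN-GW
  90.192.0.0/11 (90.192.0.0 - 90.223.255.255) -> DMZ-FW
  90.208.0.0/14 (90.208.0.0 - 90.211.255.255) -> CORE-SW1
More-specific entries that do NOT match:
  90.211.191.96/27 (90.211.191.96 - 90.211.191.127) does not contain 90.211.191.241
  90.211.186.0/23 (90.211.186.0 - 90.211.187.255) does not contain 90.211.191.241
  26.211.184.0/21 (26.211.184.0 - 26.211.191.255) does not contain 90.211.191.241
  90.211.160.0/20 (90.211.160.0 - 90.211.175.255) does not contain 90.211.191.241
  90.209.0.0/16 (90.209.0.0 - 90.209.255.255) does not contain 90.211.191.241
Longest matching prefix is /14 -> next hop CORE-SW1.

CORE-SW1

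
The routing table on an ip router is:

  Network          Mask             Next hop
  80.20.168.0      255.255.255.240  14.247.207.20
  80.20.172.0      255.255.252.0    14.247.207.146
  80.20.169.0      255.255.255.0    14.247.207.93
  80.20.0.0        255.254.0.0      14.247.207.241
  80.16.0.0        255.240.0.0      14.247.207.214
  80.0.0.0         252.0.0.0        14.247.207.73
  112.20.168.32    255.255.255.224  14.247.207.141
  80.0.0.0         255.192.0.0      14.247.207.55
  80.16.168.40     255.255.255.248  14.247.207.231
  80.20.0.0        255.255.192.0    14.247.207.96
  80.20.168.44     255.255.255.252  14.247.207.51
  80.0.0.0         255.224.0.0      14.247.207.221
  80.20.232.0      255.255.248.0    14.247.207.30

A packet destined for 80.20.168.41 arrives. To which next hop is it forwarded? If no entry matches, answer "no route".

Routes whose prefix contains 80.20.168.41:
  80.0.0.0/6 (80.0.0.0 - 83.255.255.255) -> 14.247.207.73
  80.0.0.0/10 (80.0.0.0 - 80.63.255.255) -> 14.247.207.55
  80.0.0.0/11 (80.0.0.0 - 80.31.255.255) -> 14.247.207.221
  80.16.0.0/12 (80.16.0.0 - 80.31.255.255) -> 14.247.207.214
  80.20.0.0/15 (80.20.0.0 - 80.21.255.255) -> 14.247.207.241
More-specific entries that do NOT match:
  80.20.168.44/30 (80.20.168.44 - 80.20.168.47) does not contain 80.20.168.41
  80.16.168.40/29 (80.16.168.40 - 80.16.168.47) does not contain 80.20.168.41
  80.20.168.0/28 (80.20.168.0 - 80.20.168.15) does not contain 80.20.168.41
  112.20.168.32/27 (112.20.168.32 - 112.20.168.63) does not contain 80.20.168.41
  80.20.169.0/24 (80.20.169.0 - 80.20.169.255) does not contain 80.20.168.41
  80.20.172.0/22 (80.20.172.0 - 80.20.175.255) does not contain 80.20.168.41
  80.20.232.0/21 (80.20.232.0 - 80.20.239.255) does not contain 80.20.168.41
  80.20.0.0/18 (80.20.0.0 - 80.20.63.255) does not contain 80.20.168.41
Longest matching prefix is /15 -> next hop 14.247.207.241.

14.247.207.241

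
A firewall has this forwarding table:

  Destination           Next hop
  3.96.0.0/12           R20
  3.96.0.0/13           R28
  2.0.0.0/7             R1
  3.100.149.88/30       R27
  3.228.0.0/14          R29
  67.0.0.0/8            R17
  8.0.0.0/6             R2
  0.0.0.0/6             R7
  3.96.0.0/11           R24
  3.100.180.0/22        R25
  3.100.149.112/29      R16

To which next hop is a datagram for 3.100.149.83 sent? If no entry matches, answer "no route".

Routes whose prefix contains 3.100.149.83:
  0.0.0.0/6 (0.0.0.0 - 3.255.255.255) -> R7
  2.0.0.0/7 (2.0.0.0 - 3.255.255.255) -> R1
  3.96.0.0/11 (3.96.0.0 - 3.127.255.255) -> R24
  3.96.0.0/12 (3.96.0.0 - 3.111.255.255) -> R20
  3.96.0.0/13 (3.96.0.0 - 3.103.255.255) -> R28
More-specific entries that do NOT match:
  3.100.149.88/30 (3.100.149.88 - 3.100.149.91) does not contain 3.100.149.83
  3.100.149.112/29 (3.100.149.112 - 3.100.149.119) does not contain 3.100.149.83
  3.100.180.0/22 (3.100.180.0 - 3.100.183.255) does not contain 3.100.149.83
  3.228.0.0/14 (3.228.0.0 - 3.231.255.255) does not contain 3.100.149.83
Longest matching prefix is /13 -> next hop R28.

R28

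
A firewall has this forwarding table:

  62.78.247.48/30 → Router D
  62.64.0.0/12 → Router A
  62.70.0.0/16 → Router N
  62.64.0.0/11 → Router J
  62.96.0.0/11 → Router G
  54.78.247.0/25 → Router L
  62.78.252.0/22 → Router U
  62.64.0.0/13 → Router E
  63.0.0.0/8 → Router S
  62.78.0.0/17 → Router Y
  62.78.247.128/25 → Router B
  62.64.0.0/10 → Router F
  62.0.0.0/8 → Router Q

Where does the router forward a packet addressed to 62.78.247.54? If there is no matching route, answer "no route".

Routes whose prefix contains 62.78.247.54:
  62.0.0.0/8 (62.0.0.0 - 62.255.255.255) -> Router Q
  62.64.0.0/10 (62.64.0.0 - 62.127.255.255) -> Router F
  62.64.0.0/11 (62.64.0.0 - 62.95.255.255) -> Router J
  62.64.0.0/12 (62.64.0.0 - 62.79.255.255) -> Router A
More-specific entries that do NOT match:
  62.78.247.48/30 (62.78.247.48 - 62.78.247.51) does not contain 62.78.247.54
  54.78.247.0/25 (54.78.247.0 - 54.78.247.127) does not contain 62.78.247.54
  62.78.247.128/25 (62.78.247.128 - 62.78.247.255) does not contain 62.78.247.54
  62.78.252.0/22 (62.78.252.0 - 62.78.255.255) does not contain 62.78.247.54
  62.78.0.0/17 (62.78.0.0 - 62.78.127.255) does not contain 62.78.247.54
  62.70.0.0/16 (62.70.0.0 - 62.70.255.255) does not contain 62.78.247.54
  62.64.0.0/13 (62.64.0.0 - 62.71.255.255) does not contain 62.78.247.54
Longest matching prefix is /12 -> next hop Router A.

Router A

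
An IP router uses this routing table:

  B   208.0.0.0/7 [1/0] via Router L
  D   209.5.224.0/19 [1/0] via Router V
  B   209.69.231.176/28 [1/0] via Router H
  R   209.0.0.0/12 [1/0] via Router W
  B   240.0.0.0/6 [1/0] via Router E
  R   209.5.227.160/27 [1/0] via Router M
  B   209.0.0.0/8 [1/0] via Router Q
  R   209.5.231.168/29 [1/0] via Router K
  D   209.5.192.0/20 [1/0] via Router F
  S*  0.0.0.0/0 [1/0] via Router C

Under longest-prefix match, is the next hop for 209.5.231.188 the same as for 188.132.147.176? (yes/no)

no

209.5.231.188: longest match 209.5.224.0/19 -> Router V
188.132.147.176: longest match 0.0.0.0/0 -> Router C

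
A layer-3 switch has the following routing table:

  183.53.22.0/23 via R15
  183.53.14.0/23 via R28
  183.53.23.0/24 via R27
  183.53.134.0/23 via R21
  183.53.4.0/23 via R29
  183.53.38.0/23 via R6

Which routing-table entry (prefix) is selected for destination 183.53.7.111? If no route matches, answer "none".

none

183.53.7.111 is outside every listed prefix and there is no default route.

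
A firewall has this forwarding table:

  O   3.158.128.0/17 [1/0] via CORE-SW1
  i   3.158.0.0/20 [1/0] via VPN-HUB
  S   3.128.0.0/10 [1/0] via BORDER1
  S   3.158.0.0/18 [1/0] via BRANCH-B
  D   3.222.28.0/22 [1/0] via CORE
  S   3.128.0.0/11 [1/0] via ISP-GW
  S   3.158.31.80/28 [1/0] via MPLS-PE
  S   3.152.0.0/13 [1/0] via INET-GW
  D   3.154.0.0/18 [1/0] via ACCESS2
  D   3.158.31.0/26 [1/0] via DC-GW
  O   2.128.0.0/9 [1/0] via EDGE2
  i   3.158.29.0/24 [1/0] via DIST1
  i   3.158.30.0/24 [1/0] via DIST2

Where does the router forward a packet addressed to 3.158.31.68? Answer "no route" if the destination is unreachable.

BRANCH-B

Routes whose prefix contains 3.158.31.68:
  3.128.0.0/10 (3.128.0.0 - 3.191.255.255) -> BORDER1
  3.128.0.0/11 (3.128.0.0 - 3.159.255.255) -> ISP-GW
  3.152.0.0/13 (3.152.0.0 - 3.159.255.255) -> INET-GW
  3.158.0.0/18 (3.158.0.0 - 3.158.63.255) -> BRANCH-B
More-specific entries that do NOT match:
  3.158.31.80/28 (3.158.31.80 - 3.158.31.95) does not contain 3.158.31.68
  3.158.31.0/26 (3.158.31.0 - 3.158.31.63) does not contain 3.158.31.68
  3.158.29.0/24 (3.158.29.0 - 3.158.29.255) does not contain 3.158.31.68
  3.158.30.0/24 (3.158.30.0 - 3.158.30.255) does not contain 3.158.31.68
  3.222.28.0/22 (3.222.28.0 - 3.222.31.255) does not contain 3.158.31.68
  3.158.0.0/20 (3.158.0.0 - 3.158.15.255) does not contain 3.158.31.68
Longest matching prefix is /18 -> next hop BRANCH-B.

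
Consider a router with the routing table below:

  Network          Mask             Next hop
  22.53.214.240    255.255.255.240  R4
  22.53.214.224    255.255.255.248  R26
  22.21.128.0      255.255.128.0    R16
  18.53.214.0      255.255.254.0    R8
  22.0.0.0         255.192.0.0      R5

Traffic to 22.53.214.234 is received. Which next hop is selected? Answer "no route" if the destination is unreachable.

Routes whose prefix contains 22.53.214.234:
  22.0.0.0/10 (22.0.0.0 - 22.63.255.255) -> R5
More-specific entries that do NOT match:
  22.53.214.224/29 (22.53.214.224 - 22.53.214.231) does not contain 22.53.214.234
  22.53.214.240/28 (22.53.214.240 - 22.53.214.255) does not contain 22.53.214.234
  18.53.214.0/23 (18.53.214.0 - 18.53.215.255) does not contain 22.53.214.234
  22.21.128.0/17 (22.21.128.0 - 22.21.255.255) does not contain 22.53.214.234
Longest matching prefix is /10 -> next hop R5.

R5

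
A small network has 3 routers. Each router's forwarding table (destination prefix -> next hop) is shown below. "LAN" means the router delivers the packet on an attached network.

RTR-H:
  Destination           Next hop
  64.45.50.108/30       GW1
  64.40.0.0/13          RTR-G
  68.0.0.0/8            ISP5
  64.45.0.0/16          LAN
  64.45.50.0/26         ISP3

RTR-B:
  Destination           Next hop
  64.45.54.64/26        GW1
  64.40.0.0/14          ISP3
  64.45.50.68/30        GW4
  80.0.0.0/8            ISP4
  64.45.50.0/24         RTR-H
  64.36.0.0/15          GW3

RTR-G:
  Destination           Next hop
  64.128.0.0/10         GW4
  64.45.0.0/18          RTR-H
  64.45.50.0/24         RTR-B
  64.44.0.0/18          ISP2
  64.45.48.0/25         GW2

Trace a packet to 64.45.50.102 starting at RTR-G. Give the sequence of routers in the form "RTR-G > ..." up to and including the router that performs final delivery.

At RTR-G: longest match for 64.45.50.102 is 64.45.50.0/24 -> RTR-B
At RTR-B: longest match for 64.45.50.102 is 64.45.50.0/24 -> RTR-H
At RTR-H: longest match for 64.45.50.102 is 64.45.0.0/16 -> LAN

RTR-G > RTR-B > RTR-H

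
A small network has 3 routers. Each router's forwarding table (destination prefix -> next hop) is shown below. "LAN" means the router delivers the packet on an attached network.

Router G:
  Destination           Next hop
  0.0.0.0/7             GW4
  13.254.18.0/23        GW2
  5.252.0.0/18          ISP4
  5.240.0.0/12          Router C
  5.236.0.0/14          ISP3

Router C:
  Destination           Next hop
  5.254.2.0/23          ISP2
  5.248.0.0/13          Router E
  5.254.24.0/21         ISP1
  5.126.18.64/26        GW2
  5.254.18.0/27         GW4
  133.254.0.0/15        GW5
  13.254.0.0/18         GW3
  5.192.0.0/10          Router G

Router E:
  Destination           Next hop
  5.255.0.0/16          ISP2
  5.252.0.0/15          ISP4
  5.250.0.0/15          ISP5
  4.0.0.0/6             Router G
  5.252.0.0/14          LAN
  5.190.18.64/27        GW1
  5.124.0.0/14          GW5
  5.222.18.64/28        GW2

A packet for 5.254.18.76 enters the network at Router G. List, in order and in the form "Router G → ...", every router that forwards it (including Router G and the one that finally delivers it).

At Router G: longest match for 5.254.18.76 is 5.240.0.0/12 -> Router C
At Router C: longest match for 5.254.18.76 is 5.248.0.0/13 -> Router E
At Router E: longest match for 5.254.18.76 is 5.252.0.0/14 -> LAN

Router G → Router C → Router E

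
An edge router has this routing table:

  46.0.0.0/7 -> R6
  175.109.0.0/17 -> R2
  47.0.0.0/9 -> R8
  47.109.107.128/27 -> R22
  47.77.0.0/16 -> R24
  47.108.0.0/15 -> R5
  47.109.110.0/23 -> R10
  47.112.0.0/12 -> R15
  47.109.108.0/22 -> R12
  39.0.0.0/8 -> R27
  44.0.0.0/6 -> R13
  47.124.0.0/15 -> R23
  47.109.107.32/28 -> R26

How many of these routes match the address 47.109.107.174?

4

Prefixes containing 47.109.107.174:
  44.0.0.0/6 (44.0.0.0 - 47.255.255.255)
  46.0.0.0/7 (46.0.0.0 - 47.255.255.255)
  47.0.0.0/9 (47.0.0.0 - 47.127.255.255)
  47.108.0.0/15 (47.108.0.0 - 47.109.255.255)
Total matching entries: 4.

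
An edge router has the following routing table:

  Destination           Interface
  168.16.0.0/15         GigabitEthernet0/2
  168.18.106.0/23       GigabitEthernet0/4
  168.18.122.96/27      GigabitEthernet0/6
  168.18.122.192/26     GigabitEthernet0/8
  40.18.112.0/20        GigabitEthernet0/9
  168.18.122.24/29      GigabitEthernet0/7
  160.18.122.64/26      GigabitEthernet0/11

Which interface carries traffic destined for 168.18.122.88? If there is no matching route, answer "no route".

No entry's prefix contains 168.18.122.88; there is no default route.

no route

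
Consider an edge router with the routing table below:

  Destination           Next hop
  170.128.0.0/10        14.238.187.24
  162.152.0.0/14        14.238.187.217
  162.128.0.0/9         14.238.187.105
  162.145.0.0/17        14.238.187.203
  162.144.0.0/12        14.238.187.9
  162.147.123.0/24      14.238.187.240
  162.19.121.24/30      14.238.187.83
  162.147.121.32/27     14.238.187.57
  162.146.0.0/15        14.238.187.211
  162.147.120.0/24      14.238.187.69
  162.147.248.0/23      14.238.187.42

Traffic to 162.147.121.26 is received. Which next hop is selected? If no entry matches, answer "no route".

14.238.187.211

Routes whose prefix contains 162.147.121.26:
  162.128.0.0/9 (162.128.0.0 - 162.255.255.255) -> 14.238.187.105
  162.144.0.0/12 (162.144.0.0 - 162.159.255.255) -> 14.238.187.9
  162.146.0.0/15 (162.146.0.0 - 162.147.255.255) -> 14.238.187.211
More-specific entries that do NOT match:
  162.19.121.24/30 (162.19.121.24 - 162.19.121.27) does not contain 162.147.121.26
  162.147.121.32/27 (162.147.121.32 - 162.147.121.63) does not contain 162.147.121.26
  162.147.123.0/24 (162.147.123.0 - 162.147.123.255) does not contain 162.147.121.26
  162.147.120.0/24 (162.147.120.0 - 162.147.120.255) does not contain 162.147.121.26
  162.147.248.0/23 (162.147.248.0 - 162.147.249.255) does not contain 162.147.121.26
  162.145.0.0/17 (162.145.0.0 - 162.145.127.255) does not contain 162.147.121.26
Longest matching prefix is /15 -> next hop 14.238.187.211.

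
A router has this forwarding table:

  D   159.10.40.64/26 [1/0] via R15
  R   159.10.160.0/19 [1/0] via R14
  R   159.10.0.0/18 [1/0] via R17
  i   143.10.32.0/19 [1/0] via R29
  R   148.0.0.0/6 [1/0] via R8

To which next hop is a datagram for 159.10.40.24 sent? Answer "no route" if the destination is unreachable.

Routes whose prefix contains 159.10.40.24:
  159.10.0.0/18 (159.10.0.0 - 159.10.63.255) -> R17
More-specific entries that do NOT match:
  159.10.40.64/26 (159.10.40.64 - 159.10.40.127) does not contain 159.10.40.24
  159.10.160.0/19 (159.10.160.0 - 159.10.191.255) does not contain 159.10.40.24
  143.10.32.0/19 (143.10.32.0 - 143.10.63.255) does not contain 159.10.40.24
Longest matching prefix is /18 -> next hop R17.

R17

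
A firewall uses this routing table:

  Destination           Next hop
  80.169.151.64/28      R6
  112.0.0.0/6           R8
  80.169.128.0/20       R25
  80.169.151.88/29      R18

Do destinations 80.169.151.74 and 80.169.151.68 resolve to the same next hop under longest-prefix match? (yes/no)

yes

80.169.151.74: longest match 80.169.151.64/28 -> R6
80.169.151.68: longest match 80.169.151.64/28 -> R6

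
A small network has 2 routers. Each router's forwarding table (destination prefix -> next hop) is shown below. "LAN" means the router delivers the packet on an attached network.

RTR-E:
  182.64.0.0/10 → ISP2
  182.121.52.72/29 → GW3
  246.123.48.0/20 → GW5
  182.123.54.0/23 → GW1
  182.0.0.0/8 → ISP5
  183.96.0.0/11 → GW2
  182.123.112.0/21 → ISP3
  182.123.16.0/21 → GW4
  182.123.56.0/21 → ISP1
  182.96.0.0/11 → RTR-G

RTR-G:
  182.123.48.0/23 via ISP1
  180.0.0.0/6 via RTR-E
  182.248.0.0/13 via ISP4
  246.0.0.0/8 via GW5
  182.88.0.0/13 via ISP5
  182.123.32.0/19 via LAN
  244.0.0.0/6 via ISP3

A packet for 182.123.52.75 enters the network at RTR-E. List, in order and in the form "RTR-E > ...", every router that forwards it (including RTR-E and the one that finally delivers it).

RTR-E > RTR-G

At RTR-E: longest match for 182.123.52.75 is 182.96.0.0/11 -> RTR-G
At RTR-G: longest match for 182.123.52.75 is 182.123.32.0/19 -> LAN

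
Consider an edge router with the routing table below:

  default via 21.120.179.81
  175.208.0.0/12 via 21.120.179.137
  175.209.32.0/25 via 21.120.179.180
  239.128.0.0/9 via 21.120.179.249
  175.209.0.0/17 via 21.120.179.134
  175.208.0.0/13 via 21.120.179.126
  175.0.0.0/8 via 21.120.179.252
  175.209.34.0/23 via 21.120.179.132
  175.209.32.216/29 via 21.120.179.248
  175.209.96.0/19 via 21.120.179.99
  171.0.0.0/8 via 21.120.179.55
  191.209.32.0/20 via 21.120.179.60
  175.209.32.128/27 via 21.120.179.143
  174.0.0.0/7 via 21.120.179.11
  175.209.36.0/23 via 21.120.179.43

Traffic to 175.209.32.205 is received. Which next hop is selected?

Routes whose prefix contains 175.209.32.205:
  0.0.0.0/0 (default, matches everything) -> 21.120.179.81
  174.0.0.0/7 (174.0.0.0 - 175.255.255.255) -> 21.120.179.11
  175.0.0.0/8 (175.0.0.0 - 175.255.255.255) -> 21.120.179.252
  175.208.0.0/12 (175.208.0.0 - 175.223.255.255) -> 21.120.179.137
  175.208.0.0/13 (175.208.0.0 - 175.215.255.255) -> 21.120.179.126
  175.209.0.0/17 (175.209.0.0 - 175.209.127.255) -> 21.120.179.134
More-specific entries that do NOT match:
  175.209.32.216/29 (175.209.32.216 - 175.209.32.223) does not contain 175.209.32.205
  175.209.32.128/27 (175.209.32.128 - 175.209.32.159) does not contain 175.209.32.205
  175.209.32.0/25 (175.209.32.0 - 175.209.32.127) does not contain 175.209.32.205
  175.209.34.0/23 (175.209.34.0 - 175.209.35.255) does not contain 175.209.32.205
  175.209.36.0/23 (175.209.36.0 - 175.209.37.255) does not contain 175.209.32.205
  191.209.32.0/20 (191.209.32.0 - 191.209.47.255) does not contain 175.209.32.205
  175.209.96.0/19 (175.209.96.0 - 175.209.127.255) does not contain 175.209.32.205
Longest matching prefix is /17 -> next hop 21.120.179.134.

21.120.179.134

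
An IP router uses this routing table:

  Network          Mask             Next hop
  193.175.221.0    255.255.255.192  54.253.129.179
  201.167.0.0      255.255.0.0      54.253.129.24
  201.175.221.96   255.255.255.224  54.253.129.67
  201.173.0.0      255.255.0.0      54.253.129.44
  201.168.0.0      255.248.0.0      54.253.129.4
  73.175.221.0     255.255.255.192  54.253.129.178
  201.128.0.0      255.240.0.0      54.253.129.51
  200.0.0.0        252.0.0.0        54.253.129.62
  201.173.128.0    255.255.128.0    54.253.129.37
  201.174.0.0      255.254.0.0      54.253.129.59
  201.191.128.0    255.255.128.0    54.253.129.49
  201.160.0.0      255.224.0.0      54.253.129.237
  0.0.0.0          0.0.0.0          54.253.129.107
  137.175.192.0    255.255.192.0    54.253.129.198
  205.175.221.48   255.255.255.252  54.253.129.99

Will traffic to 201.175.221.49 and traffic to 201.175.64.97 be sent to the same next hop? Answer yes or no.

201.175.221.49: longest match 201.174.0.0/15 -> 54.253.129.59
201.175.64.97: longest match 201.174.0.0/15 -> 54.253.129.59

yes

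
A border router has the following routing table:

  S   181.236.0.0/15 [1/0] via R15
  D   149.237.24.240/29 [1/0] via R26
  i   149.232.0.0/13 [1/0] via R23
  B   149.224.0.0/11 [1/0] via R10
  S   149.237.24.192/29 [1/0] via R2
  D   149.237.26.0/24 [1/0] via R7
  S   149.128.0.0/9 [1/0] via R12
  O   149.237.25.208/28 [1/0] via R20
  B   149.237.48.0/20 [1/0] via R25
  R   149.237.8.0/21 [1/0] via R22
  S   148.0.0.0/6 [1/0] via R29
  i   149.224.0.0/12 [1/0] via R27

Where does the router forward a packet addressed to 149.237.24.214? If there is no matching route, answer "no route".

R23

Routes whose prefix contains 149.237.24.214:
  148.0.0.0/6 (148.0.0.0 - 151.255.255.255) -> R29
  149.128.0.0/9 (149.128.0.0 - 149.255.255.255) -> R12
  149.224.0.0/11 (149.224.0.0 - 149.255.255.255) -> R10
  149.224.0.0/12 (149.224.0.0 - 149.239.255.255) -> R27
  149.232.0.0/13 (149.232.0.0 - 149.239.255.255) -> R23
More-specific entries that do NOT match:
  149.237.24.240/29 (149.237.24.240 - 149.237.24.247) does not contain 149.237.24.214
  149.237.24.192/29 (149.237.24.192 - 149.237.24.199) does not contain 149.237.24.214
  149.237.25.208/28 (149.237.25.208 - 149.237.25.223) does not contain 149.237.24.214
  149.237.26.0/24 (149.237.26.0 - 149.237.26.255) does not contain 149.237.24.214
  149.237.8.0/21 (149.237.8.0 - 149.237.15.255) does not contain 149.237.24.214
  149.237.48.0/20 (149.237.48.0 - 149.237.63.255) does not contain 149.237.24.214
  181.236.0.0/15 (181.236.0.0 - 181.237.255.255) does not contain 149.237.24.214
Longest matching prefix is /13 -> next hop R23.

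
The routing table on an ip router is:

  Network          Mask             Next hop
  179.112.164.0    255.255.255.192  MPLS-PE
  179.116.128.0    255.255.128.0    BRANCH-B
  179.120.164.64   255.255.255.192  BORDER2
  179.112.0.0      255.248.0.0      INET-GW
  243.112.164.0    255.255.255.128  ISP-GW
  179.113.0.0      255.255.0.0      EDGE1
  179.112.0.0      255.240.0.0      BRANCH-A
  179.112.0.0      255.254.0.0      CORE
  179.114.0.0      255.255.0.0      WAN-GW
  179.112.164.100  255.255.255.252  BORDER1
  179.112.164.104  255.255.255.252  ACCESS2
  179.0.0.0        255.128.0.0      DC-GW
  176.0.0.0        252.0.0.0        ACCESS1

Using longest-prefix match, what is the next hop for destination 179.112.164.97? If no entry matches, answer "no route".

Routes whose prefix contains 179.112.164.97:
  176.0.0.0/6 (176.0.0.0 - 179.255.255.255) -> ACCESS1
  179.0.0.0/9 (179.0.0.0 - 179.127.255.255) -> DC-GW
  179.112.0.0/12 (179.112.0.0 - 179.127.255.255) -> BRANCH-A
  179.112.0.0/13 (179.112.0.0 - 179.119.255.255) -> INET-GW
  179.112.0.0/15 (179.112.0.0 - 179.113.255.255) -> CORE
More-specific entries that do NOT match:
  179.112.164.100/30 (179.112.164.100 - 179.112.164.103) does not contain 179.112.164.97
  179.112.164.104/30 (179.112.164.104 - 179.112.164.107) does not contain 179.112.164.97
  179.112.164.0/26 (179.112.164.0 - 179.112.164.63) does not contain 179.112.164.97
  179.120.164.64/26 (179.120.164.64 - 179.120.164.127) does not contain 179.112.164.97
  243.112.164.0/25 (243.112.164.0 - 243.112.164.127) does not contain 179.112.164.97
  179.116.128.0/17 (179.116.128.0 - 179.116.255.255) does not contain 179.112.164.97
  179.113.0.0/16 (179.113.0.0 - 179.113.255.255) does not contain 179.112.164.97
  179.114.0.0/16 (179.114.0.0 - 179.114.255.255) does not contain 179.112.164.97
Longest matching prefix is /15 -> next hop CORE.

CORE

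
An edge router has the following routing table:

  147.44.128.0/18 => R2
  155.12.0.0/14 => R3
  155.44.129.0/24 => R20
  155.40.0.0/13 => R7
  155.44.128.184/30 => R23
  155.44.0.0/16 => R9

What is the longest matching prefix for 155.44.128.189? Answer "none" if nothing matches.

155.44.0.0/16

Entries matching 155.44.128.189:
  155.40.0.0/13 (155.40.0.0 - 155.47.255.255)
  155.44.0.0/16 (155.44.0.0 - 155.44.255.255)
Most specific is 155.44.0.0/16.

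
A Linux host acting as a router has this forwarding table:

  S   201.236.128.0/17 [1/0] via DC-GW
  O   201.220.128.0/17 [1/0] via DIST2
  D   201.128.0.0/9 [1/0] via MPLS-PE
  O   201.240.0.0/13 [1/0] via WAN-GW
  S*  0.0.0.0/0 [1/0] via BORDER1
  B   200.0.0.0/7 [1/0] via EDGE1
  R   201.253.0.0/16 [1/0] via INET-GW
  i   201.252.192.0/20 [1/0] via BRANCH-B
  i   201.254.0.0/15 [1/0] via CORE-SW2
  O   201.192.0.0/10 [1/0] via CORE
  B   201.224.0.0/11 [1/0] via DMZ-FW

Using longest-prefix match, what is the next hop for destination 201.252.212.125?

DMZ-FW

Routes whose prefix contains 201.252.212.125:
  0.0.0.0/0 (default, matches everything) -> BORDER1
  200.0.0.0/7 (200.0.0.0 - 201.255.255.255) -> EDGE1
  201.128.0.0/9 (201.128.0.0 - 201.255.255.255) -> MPLS-PE
  201.192.0.0/10 (201.192.0.0 - 201.255.255.255) -> CORE
  201.224.0.0/11 (201.224.0.0 - 201.255.255.255) -> DMZ-FW
More-specific entries that do NOT match:
  201.252.192.0/20 (201.252.192.0 - 201.252.207.255) does not contain 201.252.212.125
  201.236.128.0/17 (201.236.128.0 - 201.236.255.255) does not contain 201.252.212.125
  201.220.128.0/17 (201.220.128.0 - 201.220.255.255) does not contain 201.252.212.125
  201.253.0.0/16 (201.253.0.0 - 201.253.255.255) does not contain 201.252.212.125
  201.254.0.0/15 (201.254.0.0 - 201.255.255.255) does not contain 201.252.212.125
  201.240.0.0/13 (201.240.0.0 - 201.247.255.255) does not contain 201.252.212.125
Longest matching prefix is /11 -> next hop DMZ-FW.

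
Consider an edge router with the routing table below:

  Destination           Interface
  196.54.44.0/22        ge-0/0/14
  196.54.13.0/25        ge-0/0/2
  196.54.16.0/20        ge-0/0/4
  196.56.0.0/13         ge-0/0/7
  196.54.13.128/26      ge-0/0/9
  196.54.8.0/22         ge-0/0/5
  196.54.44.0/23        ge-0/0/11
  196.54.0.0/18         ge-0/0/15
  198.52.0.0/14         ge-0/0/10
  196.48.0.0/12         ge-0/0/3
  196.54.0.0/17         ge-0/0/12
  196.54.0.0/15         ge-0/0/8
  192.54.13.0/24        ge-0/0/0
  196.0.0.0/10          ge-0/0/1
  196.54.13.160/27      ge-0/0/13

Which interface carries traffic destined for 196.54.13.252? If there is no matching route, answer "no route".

Routes whose prefix contains 196.54.13.252:
  196.0.0.0/10 (196.0.0.0 - 196.63.255.255) -> ge-0/0/1
  196.48.0.0/12 (196.48.0.0 - 196.63.255.255) -> ge-0/0/3
  196.54.0.0/15 (196.54.0.0 - 196.55.255.255) -> ge-0/0/8
  196.54.0.0/17 (196.54.0.0 - 196.54.127.255) -> ge-0/0/12
  196.54.0.0/18 (196.54.0.0 - 196.54.63.255) -> ge-0/0/15
More-specific entries that do NOT match:
  196.54.13.160/27 (196.54.13.160 - 196.54.13.191) does not contain 196.54.13.252
  196.54.13.128/26 (196.54.13.128 - 196.54.13.191) does not contain 196.54.13.252
  196.54.13.0/25 (196.54.13.0 - 196.54.13.127) does not contain 196.54.13.252
  192.54.13.0/24 (192.54.13.0 - 192.54.13.255) does not contain 196.54.13.252
  196.54.44.0/23 (196.54.44.0 - 196.54.45.255) does not contain 196.54.13.252
  196.54.44.0/22 (196.54.44.0 - 196.54.47.255) does not contain 196.54.13.252
  196.54.8.0/22 (196.54.8.0 - 196.54.11.255) does not contain 196.54.13.252
  196.54.16.0/20 (196.54.16.0 - 196.54.31.255) does not contain 196.54.13.252
Longest matching prefix is /18 -> interface ge-0/0/15.

ge-0/0/15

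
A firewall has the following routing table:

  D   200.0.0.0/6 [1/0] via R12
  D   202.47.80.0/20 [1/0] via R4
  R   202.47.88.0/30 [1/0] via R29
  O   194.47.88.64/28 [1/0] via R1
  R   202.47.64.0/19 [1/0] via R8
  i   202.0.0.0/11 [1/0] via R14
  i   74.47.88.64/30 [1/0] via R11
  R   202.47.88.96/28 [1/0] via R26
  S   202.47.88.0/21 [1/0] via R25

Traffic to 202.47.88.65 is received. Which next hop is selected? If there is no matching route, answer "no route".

Routes whose prefix contains 202.47.88.65:
  200.0.0.0/6 (200.0.0.0 - 203.255.255.255) -> R12
  202.47.64.0/19 (202.47.64.0 - 202.47.95.255) -> R8
  202.47.80.0/20 (202.47.80.0 - 202.47.95.255) -> R4
  202.47.88.0/21 (202.47.88.0 - 202.47.95.255) -> R25
More-specific entries that do NOT match:
  202.47.88.0/30 (202.47.88.0 - 202.47.88.3) does not contain 202.47.88.65
  74.47.88.64/30 (74.47.88.64 - 74.47.88.67) does not contain 202.47.88.65
  194.47.88.64/28 (194.47.88.64 - 194.47.88.79) does not contain 202.47.88.65
  202.47.88.96/28 (202.47.88.96 - 202.47.88.111) does not contain 202.47.88.65
Longest matching prefix is /21 -> next hop R25.

R25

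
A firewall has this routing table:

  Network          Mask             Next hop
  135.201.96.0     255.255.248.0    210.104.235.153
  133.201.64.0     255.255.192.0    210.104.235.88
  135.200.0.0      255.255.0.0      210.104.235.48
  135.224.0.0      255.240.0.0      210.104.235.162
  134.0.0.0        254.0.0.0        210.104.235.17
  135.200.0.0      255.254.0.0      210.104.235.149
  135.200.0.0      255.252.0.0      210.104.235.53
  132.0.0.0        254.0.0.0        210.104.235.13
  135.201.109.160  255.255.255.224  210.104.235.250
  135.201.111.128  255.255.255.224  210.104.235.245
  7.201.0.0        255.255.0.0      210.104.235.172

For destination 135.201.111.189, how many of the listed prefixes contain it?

3

Prefixes containing 135.201.111.189:
  134.0.0.0/7 (134.0.0.0 - 135.255.255.255)
  135.200.0.0/14 (135.200.0.0 - 135.203.255.255)
  135.200.0.0/15 (135.200.0.0 - 135.201.255.255)
Total matching entries: 3.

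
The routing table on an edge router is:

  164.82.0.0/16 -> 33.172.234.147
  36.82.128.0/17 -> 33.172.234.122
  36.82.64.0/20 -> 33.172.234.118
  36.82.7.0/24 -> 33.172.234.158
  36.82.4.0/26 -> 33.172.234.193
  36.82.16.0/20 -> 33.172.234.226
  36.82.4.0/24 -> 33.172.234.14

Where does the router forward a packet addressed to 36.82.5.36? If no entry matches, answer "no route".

No entry's prefix contains 36.82.5.36; there is no default route.

no route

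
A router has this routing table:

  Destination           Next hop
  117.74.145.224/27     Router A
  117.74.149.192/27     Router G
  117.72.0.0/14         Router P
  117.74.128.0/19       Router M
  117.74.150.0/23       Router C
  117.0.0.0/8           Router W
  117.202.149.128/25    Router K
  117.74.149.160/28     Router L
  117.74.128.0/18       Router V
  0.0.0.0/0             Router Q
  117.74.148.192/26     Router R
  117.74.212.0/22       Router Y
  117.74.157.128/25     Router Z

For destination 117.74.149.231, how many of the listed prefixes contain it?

Prefixes containing 117.74.149.231:
  0.0.0.0/0 (default, matches everything)
  117.0.0.0/8 (117.0.0.0 - 117.255.255.255)
  117.72.0.0/14 (117.72.0.0 - 117.75.255.255)
  117.74.128.0/18 (117.74.128.0 - 117.74.191.255)
  117.74.128.0/19 (117.74.128.0 - 117.74.159.255)
Total matching entries: 5.

5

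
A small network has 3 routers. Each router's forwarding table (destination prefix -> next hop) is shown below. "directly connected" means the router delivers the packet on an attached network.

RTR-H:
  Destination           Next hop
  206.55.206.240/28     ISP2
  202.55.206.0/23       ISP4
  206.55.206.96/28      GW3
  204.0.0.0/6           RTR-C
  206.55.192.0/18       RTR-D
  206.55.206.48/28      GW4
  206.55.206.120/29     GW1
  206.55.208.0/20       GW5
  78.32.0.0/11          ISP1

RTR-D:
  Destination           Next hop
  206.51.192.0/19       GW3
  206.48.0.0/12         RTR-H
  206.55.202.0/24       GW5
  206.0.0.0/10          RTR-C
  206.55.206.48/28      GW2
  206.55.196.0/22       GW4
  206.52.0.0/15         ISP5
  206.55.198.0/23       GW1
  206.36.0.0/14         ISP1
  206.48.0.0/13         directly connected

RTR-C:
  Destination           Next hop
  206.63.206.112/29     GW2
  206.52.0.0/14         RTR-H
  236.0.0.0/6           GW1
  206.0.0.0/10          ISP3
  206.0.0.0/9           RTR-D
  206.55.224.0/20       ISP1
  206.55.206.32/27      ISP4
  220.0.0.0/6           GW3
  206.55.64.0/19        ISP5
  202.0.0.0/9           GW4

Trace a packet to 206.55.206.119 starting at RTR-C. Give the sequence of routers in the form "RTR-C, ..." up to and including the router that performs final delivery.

RTR-C, RTR-H, RTR-D

At RTR-C: longest match for 206.55.206.119 is 206.52.0.0/14 -> RTR-H
At RTR-H: longest match for 206.55.206.119 is 206.55.192.0/18 -> RTR-D
At RTR-D: longest match for 206.55.206.119 is 206.48.0.0/13 -> directly connected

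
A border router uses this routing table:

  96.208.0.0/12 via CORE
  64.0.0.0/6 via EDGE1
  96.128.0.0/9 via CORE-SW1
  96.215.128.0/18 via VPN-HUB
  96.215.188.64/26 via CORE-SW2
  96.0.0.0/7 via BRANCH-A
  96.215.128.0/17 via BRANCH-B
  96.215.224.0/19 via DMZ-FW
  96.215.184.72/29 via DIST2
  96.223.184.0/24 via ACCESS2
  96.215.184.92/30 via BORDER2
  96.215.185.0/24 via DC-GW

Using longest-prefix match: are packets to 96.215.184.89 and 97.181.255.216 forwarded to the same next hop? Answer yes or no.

96.215.184.89: longest match 96.215.128.0/18 -> VPN-HUB
97.181.255.216: longest match 96.0.0.0/7 -> BRANCH-A

no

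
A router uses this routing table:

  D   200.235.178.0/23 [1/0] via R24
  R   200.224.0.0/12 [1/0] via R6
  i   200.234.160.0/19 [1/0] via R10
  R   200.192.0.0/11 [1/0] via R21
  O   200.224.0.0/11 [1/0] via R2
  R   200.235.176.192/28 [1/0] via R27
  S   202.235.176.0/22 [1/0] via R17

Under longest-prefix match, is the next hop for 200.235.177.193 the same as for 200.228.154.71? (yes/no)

200.235.177.193: longest match 200.224.0.0/12 -> R6
200.228.154.71: longest match 200.224.0.0/12 -> R6

yes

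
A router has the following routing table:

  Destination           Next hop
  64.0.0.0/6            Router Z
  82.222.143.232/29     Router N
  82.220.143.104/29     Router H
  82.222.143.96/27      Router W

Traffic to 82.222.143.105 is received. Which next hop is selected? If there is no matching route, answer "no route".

Router W

Routes whose prefix contains 82.222.143.105:
  82.222.143.96/27 (82.222.143.96 - 82.222.143.127) -> Router W
More-specific entries that do NOT match:
  82.222.143.232/29 (82.222.143.232 - 82.222.143.239) does not contain 82.222.143.105
  82.220.143.104/29 (82.220.143.104 - 82.220.143.111) does not contain 82.222.143.105
Longest matching prefix is /27 -> next hop Router W.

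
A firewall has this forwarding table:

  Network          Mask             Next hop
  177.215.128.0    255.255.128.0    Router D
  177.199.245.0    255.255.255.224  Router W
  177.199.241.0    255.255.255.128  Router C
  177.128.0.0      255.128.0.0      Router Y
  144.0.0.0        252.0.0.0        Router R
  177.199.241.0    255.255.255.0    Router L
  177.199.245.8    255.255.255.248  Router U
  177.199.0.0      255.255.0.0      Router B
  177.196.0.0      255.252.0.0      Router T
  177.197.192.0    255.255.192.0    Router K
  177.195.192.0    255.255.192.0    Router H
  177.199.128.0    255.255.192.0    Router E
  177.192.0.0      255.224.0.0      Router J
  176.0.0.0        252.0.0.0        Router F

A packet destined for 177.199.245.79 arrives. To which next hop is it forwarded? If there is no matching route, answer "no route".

Routes whose prefix contains 177.199.245.79:
  176.0.0.0/6 (176.0.0.0 - 179.255.255.255) -> Router F
  177.128.0.0/9 (177.128.0.0 - 177.255.255.255) -> Router Y
  177.192.0.0/11 (177.192.0.0 - 177.223.255.255) -> Router J
  177.196.0.0/14 (177.196.0.0 - 177.199.255.255) -> Router T
  177.199.0.0/16 (177.199.0.0 - 177.199.255.255) -> Router B
More-specific entries that do NOT match:
  177.199.245.8/29 (177.199.245.8 - 177.199.245.15) does not contain 177.199.245.79
  177.199.245.0/27 (177.199.245.0 - 177.199.245.31) does not contain 177.199.245.79
  177.199.241.0/25 (177.199.241.0 - 177.199.241.127) does not contain 177.199.245.79
  177.199.241.0/24 (177.199.241.0 - 177.199.241.255) does not contain 177.199.245.79
  177.197.192.0/18 (177.197.192.0 - 177.197.255.255) does not contain 177.199.245.79
  177.195.192.0/18 (177.195.192.0 - 177.195.255.255) does not contain 177.199.245.79
  177.199.128.0/18 (177.199.128.0 - 177.199.191.255) does not contain 177.199.245.79
  177.215.128.0/17 (177.215.128.0 - 177.215.255.255) does not contain 177.199.245.79
Longest matching prefix is /16 -> next hop Router B.

Router B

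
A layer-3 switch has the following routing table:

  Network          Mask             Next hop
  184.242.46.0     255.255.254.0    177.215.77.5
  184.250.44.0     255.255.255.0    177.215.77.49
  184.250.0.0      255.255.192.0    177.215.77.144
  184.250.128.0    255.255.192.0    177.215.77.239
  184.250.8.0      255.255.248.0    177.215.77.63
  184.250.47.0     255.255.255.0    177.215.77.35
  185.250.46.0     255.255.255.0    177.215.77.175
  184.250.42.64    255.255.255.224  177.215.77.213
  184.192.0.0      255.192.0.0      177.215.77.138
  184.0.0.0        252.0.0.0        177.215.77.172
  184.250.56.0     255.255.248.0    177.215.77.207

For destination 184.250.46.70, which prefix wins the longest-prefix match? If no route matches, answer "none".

184.250.0.0/18

Entries matching 184.250.46.70:
  184.0.0.0/6 (184.0.0.0 - 187.255.255.255)
  184.192.0.0/10 (184.192.0.0 - 184.255.255.255)
  184.250.0.0/18 (184.250.0.0 - 184.250.63.255)
Most specific is 184.250.0.0/18.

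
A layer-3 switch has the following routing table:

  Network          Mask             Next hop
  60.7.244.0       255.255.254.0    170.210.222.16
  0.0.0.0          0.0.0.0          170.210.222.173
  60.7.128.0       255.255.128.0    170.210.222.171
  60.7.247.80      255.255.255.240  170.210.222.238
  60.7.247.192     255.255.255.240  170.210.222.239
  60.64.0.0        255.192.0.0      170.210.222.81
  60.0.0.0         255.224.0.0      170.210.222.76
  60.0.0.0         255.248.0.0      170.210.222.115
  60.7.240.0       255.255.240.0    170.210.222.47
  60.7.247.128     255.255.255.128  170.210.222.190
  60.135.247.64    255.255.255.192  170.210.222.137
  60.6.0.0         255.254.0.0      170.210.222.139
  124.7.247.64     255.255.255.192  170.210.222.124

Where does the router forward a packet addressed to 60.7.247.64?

170.210.222.47

Routes whose prefix contains 60.7.247.64:
  0.0.0.0/0 (default, matches everything) -> 170.210.222.173
  60.0.0.0/11 (60.0.0.0 - 60.31.255.255) -> 170.210.222.76
  60.0.0.0/13 (60.0.0.0 - 60.7.255.255) -> 170.210.222.115
  60.6.0.0/15 (60.6.0.0 - 60.7.255.255) -> 170.210.222.139
  60.7.128.0/17 (60.7.128.0 - 60.7.255.255) -> 170.210.222.171
  60.7.240.0/20 (60.7.240.0 - 60.7.255.255) -> 170.210.222.47
More-specific entries that do NOT match:
  60.7.247.80/28 (60.7.247.80 - 60.7.247.95) does not contain 60.7.247.64
  60.7.247.192/28 (60.7.247.192 - 60.7.247.207) does not contain 60.7.247.64
  60.135.247.64/26 (60.135.247.64 - 60.135.247.127) does not contain 60.7.247.64
  124.7.247.64/26 (124.7.247.64 - 124.7.247.127) does not contain 60.7.247.64
  60.7.247.128/25 (60.7.247.128 - 60.7.247.255) does not contain 60.7.247.64
  60.7.244.0/23 (60.7.244.0 - 60.7.245.255) does not contain 60.7.247.64
Longest matching prefix is /20 -> next hop 170.210.222.47.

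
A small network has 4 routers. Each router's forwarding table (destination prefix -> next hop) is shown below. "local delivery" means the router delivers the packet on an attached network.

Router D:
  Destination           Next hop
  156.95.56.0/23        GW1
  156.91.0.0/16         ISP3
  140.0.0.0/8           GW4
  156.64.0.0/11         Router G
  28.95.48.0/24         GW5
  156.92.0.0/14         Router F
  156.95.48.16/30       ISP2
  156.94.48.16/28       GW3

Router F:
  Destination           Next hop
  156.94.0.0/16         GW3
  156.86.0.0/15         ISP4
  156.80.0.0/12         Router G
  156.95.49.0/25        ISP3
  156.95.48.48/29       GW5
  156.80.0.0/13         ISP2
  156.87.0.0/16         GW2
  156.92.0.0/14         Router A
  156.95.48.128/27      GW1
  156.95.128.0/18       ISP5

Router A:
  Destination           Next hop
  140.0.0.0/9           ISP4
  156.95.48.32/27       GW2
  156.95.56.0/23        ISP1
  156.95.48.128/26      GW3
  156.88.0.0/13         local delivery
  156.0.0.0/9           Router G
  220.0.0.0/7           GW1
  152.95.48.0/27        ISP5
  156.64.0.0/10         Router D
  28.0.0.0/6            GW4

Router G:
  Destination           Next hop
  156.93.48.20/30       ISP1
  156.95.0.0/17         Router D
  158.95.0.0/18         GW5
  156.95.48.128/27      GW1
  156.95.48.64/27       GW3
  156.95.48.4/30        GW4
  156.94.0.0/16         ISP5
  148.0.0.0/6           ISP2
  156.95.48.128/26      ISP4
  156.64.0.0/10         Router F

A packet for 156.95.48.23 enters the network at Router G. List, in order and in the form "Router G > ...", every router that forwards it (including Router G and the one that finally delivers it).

At Router G: longest match for 156.95.48.23 is 156.95.0.0/17 -> Router D
At Router D: longest match for 156.95.48.23 is 156.92.0.0/14 -> Router F
At Router F: longest match for 156.95.48.23 is 156.92.0.0/14 -> Router A
At Router A: longest match for 156.95.48.23 is 156.88.0.0/13 -> local delivery

Router G > Router D > Router F > Router A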